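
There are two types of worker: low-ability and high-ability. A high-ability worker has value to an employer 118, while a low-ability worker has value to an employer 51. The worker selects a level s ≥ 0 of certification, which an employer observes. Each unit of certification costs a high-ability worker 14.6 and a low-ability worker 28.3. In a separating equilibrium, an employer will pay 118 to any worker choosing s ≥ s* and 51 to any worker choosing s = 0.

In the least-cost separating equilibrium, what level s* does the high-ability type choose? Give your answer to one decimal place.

A low-ability worker choosing s = 0 receives 51.
Imitating at s* instead would pay 118 at cost 28.3·s*, netting 118 − 28.3·s*.
Indifference: 51 = 118 − 28.3·s*, so s* = (118 − 51) / 28.3 ≈ 2.4.
This is the low-ability type's binding incentive-compatibility constraint; any s ≥ 2.4 sustains separation on that side.

2.4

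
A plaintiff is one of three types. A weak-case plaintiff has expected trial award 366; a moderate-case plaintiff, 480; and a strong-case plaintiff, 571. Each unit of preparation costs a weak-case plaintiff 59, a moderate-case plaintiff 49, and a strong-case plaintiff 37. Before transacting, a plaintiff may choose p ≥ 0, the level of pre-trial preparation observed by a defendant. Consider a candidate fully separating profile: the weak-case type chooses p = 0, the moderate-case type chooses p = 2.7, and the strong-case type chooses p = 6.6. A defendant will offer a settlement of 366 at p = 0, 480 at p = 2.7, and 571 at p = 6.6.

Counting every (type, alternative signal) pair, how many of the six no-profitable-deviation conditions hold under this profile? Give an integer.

3

Moderate-case (own payoff 480 − 49×2.7 = 347.7): to p=0 gives 366 → profitable ✗; to p=6.6 gives 571 − 49×6.6 = 247.6 → no gain ✓.
Weak-case (own payoff 366): to p=2.7 gives 480 − 59×2.7 = 320.7 → no gain ✓; to p=6.6 gives 571 − 59×6.6 = 181.6 → no gain ✓.
Strong-case (own payoff 571 − 37×6.6 = 326.8): to p=0 gives 366 → profitable ✗; to p=2.7 gives 480 − 37×2.7 = 380.1 → profitable ✗.
3 of the 6 constraints hold; not an equilibrium.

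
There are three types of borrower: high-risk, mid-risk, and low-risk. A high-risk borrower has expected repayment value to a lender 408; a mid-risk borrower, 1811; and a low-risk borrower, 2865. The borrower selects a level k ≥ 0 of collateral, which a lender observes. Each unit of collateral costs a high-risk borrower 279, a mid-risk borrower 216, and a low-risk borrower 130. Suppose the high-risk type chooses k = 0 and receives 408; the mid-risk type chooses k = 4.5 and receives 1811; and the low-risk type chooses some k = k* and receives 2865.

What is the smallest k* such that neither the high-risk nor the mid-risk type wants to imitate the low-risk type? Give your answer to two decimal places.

9.38

High-risk type (on-path payoff 408) won't mimic when 408 ≥ 2865 − 279·k*, i.e. k* ≥ 8.81.
Mid-risk type (on-path payoff 1811 − 216×4.5 = 839) won't mimic when 839 ≥ 2865 − 216·k*, i.e. k* ≥ 9.38.
Both must hold, so k* = max(8.81, 9.38) = 9.38. The mid-risk type's constraint binds.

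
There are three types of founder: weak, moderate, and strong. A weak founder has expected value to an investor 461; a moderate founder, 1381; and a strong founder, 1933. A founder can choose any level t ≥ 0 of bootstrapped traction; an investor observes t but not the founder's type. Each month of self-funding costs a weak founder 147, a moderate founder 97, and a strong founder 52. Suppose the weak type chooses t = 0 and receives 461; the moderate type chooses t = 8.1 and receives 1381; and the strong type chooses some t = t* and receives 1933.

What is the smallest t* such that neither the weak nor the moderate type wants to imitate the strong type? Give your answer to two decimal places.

13.79

Weak type (on-path payoff 461) won't mimic when 461 ≥ 1933 − 147·t*, i.e. t* ≥ 10.01.
Moderate type (on-path payoff 1381 − 97×8.1 = 595.3) won't mimic when 595.3 ≥ 1933 − 97·t*, i.e. t* ≥ 13.79.
Both must hold, so t* = max(10.01, 13.79) = 13.79. The moderate type's constraint binds.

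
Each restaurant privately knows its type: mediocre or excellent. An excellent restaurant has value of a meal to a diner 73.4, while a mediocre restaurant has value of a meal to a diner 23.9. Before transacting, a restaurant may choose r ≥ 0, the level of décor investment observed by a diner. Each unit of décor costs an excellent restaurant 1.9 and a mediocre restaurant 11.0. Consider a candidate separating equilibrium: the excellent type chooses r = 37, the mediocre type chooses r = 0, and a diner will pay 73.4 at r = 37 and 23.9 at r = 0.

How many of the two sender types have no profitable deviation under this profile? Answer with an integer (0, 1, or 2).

Mediocre type: stay at 0 → 23.9; mimic → 73.4 − 11.0 × 37 = -333.6. IC holds (23.9 ≥ -333.6).
Excellent type: signal → 73.4 − 1.9 × 37 = 3.1; deviate to 0 → 23.9. IC fails (3.1 < 23.9).
1 of 2 constraints hold, so this profile is not an equilibrium.

1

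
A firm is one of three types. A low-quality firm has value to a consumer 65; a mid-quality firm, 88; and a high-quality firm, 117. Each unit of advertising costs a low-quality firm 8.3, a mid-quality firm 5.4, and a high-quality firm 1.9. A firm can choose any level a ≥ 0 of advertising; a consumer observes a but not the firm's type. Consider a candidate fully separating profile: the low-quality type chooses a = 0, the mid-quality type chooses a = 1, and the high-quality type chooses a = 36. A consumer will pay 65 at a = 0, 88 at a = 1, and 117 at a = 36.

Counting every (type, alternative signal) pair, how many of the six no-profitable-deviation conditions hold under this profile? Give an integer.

High-quality (own payoff 117 − 1.9×36 = 48.6): to a=0 gives 65 → profitable ✗; to a=1 gives 88 − 1.9×1 = 86.1 → profitable ✗.
Low-quality (own payoff 65): to a=1 gives 88 − 8.3×1 = 79.7 → profitable ✗; to a=36 gives 117 − 8.3×36 = -181.8 → no gain ✓.
Mid-quality (own payoff 88 − 5.4×1 = 82.6): to a=0 gives 65 → no gain ✓; to a=36 gives 117 − 5.4×36 = -77.4 → no gain ✓.
3 of the 6 constraints hold; not an equilibrium.

3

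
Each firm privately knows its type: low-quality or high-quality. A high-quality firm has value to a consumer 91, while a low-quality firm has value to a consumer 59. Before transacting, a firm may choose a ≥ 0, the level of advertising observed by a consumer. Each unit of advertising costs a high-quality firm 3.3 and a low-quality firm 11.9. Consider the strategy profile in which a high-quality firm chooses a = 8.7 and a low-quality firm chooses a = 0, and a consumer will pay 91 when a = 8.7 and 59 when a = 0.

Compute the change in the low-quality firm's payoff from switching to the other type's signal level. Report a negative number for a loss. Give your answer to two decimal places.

-71.53

Playing a = 0 the low-quality firm receives 59.
Deviating to a = 8.7 brings payment 91 at cost 11.9 × 8.7 = 103.53, netting -12.53.
Gain from deviating: -12.53 − 59 = -71.53.
The gain is negative, so the low-quality type's incentive-compatibility constraint is satisfied.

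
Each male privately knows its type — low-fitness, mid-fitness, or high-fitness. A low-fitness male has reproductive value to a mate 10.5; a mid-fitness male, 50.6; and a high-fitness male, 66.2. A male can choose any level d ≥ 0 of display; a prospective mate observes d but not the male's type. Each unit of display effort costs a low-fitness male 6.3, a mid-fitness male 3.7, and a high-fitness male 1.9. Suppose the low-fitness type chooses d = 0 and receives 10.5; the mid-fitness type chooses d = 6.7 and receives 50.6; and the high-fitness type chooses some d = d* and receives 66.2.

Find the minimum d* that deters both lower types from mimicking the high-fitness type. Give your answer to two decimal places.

Mid-fitness type (on-path payoff 50.6 − 3.7×6.7 = 25.81) won't mimic when 25.81 ≥ 66.2 − 3.7·d*, i.e. d* ≥ 10.92.
Low-fitness type (on-path payoff 10.5) won't mimic when 10.5 ≥ 66.2 − 6.3·d*, i.e. d* ≥ 8.84.
Both must hold, so d* = max(8.84, 10.92) = 10.92. The mid-fitness type's constraint binds.

10.92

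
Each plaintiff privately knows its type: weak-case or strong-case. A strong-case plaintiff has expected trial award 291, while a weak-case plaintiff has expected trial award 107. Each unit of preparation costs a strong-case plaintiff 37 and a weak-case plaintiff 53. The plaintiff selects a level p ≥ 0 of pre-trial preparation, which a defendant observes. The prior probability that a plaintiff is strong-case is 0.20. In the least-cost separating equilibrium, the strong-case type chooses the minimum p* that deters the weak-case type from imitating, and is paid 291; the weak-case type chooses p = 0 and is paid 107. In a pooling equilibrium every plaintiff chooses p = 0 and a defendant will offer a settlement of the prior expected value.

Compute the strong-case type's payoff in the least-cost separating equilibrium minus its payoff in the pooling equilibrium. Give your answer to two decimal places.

18.75

Least-cost separating signal: p* solves 107 = 291 − 53·p*, so p* = (291 − 107)/53 ≈ 3.4717.
Strong-case type's separating payoff: 291 − 37 × p* = 291 − 37 × (291 − 107)/53 = 291 − 6808/53 ≈ 162.5472.
Pooling payoff: 0.20 × 291 + 0.80 × 107 = 143.8.
Difference: 162.5472 − 143.8 = 18.7472, i.e. 18.75 to two decimal places.
The strong-case type prefers to separate.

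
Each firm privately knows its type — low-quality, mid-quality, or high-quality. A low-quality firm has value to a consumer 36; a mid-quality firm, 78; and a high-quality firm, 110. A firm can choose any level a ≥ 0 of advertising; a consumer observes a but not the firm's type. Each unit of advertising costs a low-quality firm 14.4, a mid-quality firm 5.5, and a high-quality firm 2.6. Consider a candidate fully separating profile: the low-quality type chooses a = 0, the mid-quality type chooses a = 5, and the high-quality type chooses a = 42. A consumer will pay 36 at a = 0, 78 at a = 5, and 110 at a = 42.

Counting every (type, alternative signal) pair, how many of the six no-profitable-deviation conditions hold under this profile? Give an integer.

4

Low-quality (own payoff 36): to a=5 gives 78 − 14.4×5 = 6 → no gain ✓; to a=42 gives 110 − 14.4×42 = -494.8 → no gain ✓.
High-quality (own payoff 110 − 2.6×42 = 0.8): to a=0 gives 36 → profitable ✗; to a=5 gives 78 − 2.6×5 = 65 → profitable ✗.
Mid-quality (own payoff 78 − 5.5×5 = 50.5): to a=0 gives 36 → no gain ✓; to a=42 gives 110 − 5.5×42 = -121 → no gain ✓.
4 of the 6 constraints hold; not an equilibrium.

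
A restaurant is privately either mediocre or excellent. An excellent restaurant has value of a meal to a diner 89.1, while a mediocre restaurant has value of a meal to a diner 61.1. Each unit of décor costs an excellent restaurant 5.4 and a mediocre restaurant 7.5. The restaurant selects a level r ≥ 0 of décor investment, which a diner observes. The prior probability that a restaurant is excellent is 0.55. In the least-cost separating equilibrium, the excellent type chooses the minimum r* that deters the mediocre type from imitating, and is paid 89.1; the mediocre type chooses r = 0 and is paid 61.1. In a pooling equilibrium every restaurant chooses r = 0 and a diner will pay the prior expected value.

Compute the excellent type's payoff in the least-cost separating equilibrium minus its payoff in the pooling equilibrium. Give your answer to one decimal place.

Least-cost separating signal: r* solves 61.1 = 89.1 − 7.5·r*, so r* = (89.1 − 61.1)/7.5 ≈ 3.7333.
Excellent type's separating payoff: 89.1 − 5.4 × r* = 89.1 − 5.4 × (89.1 − 61.1)/7.5 = 89.1 − 151.2/7.5 = 68.94.
Pooling payoff: 0.55 × 89.1 + 0.45 × 61.1 = 76.5.
Difference: 68.94 − 76.5 = -7.56, i.e. -7.6 to one decimal place.
The excellent type would prefer the pooling outcome.

-7.6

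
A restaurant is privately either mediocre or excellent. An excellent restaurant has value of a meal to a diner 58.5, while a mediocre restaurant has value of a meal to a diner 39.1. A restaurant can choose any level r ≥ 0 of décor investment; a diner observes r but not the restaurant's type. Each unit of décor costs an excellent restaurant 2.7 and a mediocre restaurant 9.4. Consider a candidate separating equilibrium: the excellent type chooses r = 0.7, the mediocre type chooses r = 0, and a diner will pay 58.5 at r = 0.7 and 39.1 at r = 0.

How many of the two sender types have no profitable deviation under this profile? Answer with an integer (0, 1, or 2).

Excellent type: signal → 58.5 − 2.7 × 0.7 = 56.61; deviate to 0 → 39.1. IC holds (56.61 ≥ 39.1).
Mediocre type: stay at 0 → 39.1; mimic → 58.5 − 9.4 × 0.7 = 51.92. IC fails (39.1 < 51.92).
1 of 2 constraints hold, so this profile is not an equilibrium.

1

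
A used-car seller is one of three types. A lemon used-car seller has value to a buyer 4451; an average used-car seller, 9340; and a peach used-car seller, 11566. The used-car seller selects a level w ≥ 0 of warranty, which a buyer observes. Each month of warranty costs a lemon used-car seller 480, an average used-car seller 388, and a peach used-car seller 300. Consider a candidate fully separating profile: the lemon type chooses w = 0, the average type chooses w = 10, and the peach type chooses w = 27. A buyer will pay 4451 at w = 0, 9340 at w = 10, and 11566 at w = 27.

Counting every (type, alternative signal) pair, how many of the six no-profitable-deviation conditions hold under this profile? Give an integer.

Peach (own payoff 11566 − 300×27 = 3466): to w=0 gives 4451 → profitable ✗; to w=10 gives 9340 − 300×10 = 6340 → profitable ✗.
Lemon (own payoff 4451): to w=10 gives 9340 − 480×10 = 4540 → profitable ✗; to w=27 gives 11566 − 480×27 = -1394 → no gain ✓.
Average (own payoff 9340 − 388×10 = 5460): to w=0 gives 4451 → no gain ✓; to w=27 gives 11566 − 388×27 = 1090 → no gain ✓.
3 of the 6 constraints hold; not an equilibrium.

3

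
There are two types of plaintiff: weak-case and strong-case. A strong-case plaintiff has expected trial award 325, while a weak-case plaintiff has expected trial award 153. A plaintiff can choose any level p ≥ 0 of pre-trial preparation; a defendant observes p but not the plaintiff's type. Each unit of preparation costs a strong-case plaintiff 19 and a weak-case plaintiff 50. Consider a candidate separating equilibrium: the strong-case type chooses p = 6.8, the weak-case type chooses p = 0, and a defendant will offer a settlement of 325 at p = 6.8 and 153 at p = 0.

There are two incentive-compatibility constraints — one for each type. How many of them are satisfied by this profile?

Strong-case type: signal → 325 − 19 × 6.8 = 195.8; deviate to 0 → 153. IC holds (195.8 ≥ 153).
Weak-case type: stay at 0 → 153; mimic → 325 − 50 × 6.8 = -15. IC holds (153 ≥ -15).
2 of 2 constraints hold, so this is a separating equilibrium.

2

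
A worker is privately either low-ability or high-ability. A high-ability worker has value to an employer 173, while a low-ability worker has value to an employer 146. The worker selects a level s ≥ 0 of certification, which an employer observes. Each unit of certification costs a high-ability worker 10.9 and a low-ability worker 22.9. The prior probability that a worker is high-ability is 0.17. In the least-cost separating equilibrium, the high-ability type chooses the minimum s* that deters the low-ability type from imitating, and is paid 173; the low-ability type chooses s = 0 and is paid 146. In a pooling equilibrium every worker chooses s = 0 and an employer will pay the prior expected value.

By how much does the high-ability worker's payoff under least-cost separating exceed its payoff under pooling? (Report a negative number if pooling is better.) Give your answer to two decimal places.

Least-cost separating signal: s* solves 146 = 173 − 22.9·s*, so s* = (173 − 146)/22.9 ≈ 1.1790.
High-ability type's separating payoff: 173 − 10.9 × s* = 173 − 10.9 × (173 − 146)/22.9 = 173 − 294.3/22.9 ≈ 160.1485.
Pooling payoff: 0.17 × 173 + 0.83 × 146 = 150.59.
Difference: 160.1485 − 150.59 = 9.5585, i.e. 9.56 to two decimal places.
The high-ability type prefers to separate.

9.56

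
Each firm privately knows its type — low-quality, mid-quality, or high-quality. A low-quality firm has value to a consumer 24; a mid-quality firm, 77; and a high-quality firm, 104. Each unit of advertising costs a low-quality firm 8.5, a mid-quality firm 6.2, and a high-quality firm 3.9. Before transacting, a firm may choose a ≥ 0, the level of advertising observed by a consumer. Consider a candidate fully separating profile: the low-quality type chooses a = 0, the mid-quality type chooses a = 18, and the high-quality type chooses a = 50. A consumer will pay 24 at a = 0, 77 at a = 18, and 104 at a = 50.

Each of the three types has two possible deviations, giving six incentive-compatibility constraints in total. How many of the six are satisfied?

3

Low-quality (own payoff 24): to a=18 gives 77 − 8.5×18 = -76 → no gain ✓; to a=50 gives 104 − 8.5×50 = -321 → no gain ✓.
High-quality (own payoff 104 − 3.9×50 = -91): to a=0 gives 24 → profitable ✗; to a=18 gives 77 − 3.9×18 = 6.8 → profitable ✗.
Mid-quality (own payoff 77 − 6.2×18 = -34.6): to a=0 gives 24 → profitable ✗; to a=50 gives 104 − 6.2×50 = -206 → no gain ✓.
3 of the 6 constraints hold; not an equilibrium.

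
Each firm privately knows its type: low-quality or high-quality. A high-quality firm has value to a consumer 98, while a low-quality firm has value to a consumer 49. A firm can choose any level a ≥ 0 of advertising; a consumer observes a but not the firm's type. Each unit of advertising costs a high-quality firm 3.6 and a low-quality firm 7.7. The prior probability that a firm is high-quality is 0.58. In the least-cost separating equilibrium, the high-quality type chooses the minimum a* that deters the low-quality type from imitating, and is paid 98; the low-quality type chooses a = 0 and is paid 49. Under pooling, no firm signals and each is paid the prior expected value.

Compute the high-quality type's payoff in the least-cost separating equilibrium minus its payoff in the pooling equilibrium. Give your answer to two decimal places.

Least-cost separating signal: a* solves 49 = 98 − 7.7·a*, so a* = (98 − 49)/7.7 ≈ 6.3636.
High-quality type's separating payoff: 98 − 3.6 × a* = 98 − 3.6 × (98 − 49)/7.7 = 98 − 176.4/7.7 ≈ 75.0909.
Pooling payoff: 0.58 × 98 + 0.42 × 49 = 77.42.
Difference: 75.0909 − 77.42 = -2.3291, i.e. -2.33 to two decimal places.
The high-quality type would prefer the pooling outcome.

-2.33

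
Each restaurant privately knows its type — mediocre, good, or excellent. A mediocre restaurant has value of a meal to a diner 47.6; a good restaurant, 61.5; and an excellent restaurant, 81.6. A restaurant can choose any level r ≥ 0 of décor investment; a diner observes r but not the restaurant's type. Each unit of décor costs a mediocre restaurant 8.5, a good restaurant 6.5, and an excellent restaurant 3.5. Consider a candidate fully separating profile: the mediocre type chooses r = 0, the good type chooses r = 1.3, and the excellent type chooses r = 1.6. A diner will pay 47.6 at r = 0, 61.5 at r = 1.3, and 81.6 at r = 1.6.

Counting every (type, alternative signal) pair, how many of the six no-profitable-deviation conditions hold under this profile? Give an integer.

3

Mediocre (own payoff 47.6): to r=1.3 gives 61.5 − 8.5×1.3 = 50.45 → profitable ✗; to r=1.6 gives 81.6 − 8.5×1.6 = 68 → profitable ✗.
Good (own payoff 61.5 − 6.5×1.3 = 53.05): to r=0 gives 47.6 → no gain ✓; to r=1.6 gives 81.6 − 6.5×1.6 = 71.2 → profitable ✗.
Excellent (own payoff 81.6 − 3.5×1.6 = 76): to r=0 gives 47.6 → no gain ✓; to r=1.3 gives 61.5 − 3.5×1.3 = 56.95 → no gain ✓.
3 of the 6 constraints hold; not an equilibrium.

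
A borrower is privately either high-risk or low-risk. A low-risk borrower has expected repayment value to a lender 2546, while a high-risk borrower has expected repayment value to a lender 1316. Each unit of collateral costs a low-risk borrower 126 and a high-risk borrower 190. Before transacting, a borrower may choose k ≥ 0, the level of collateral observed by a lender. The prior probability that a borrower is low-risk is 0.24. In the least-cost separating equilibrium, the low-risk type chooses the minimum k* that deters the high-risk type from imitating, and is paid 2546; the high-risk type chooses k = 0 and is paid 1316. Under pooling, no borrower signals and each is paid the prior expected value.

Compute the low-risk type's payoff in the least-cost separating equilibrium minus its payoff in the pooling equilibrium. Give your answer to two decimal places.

Least-cost separating signal: k* solves 1316 = 2546 − 190·k*, so k* = (2546 − 1316)/190 ≈ 6.4737.
Low-risk type's separating payoff: 2546 − 126 × k* = 2546 − 126 × (2546 − 1316)/190 = 2546 − 154980/190 ≈ 1730.3158.
Pooling payoff: 0.24 × 2546 + 0.76 × 1316 = 1611.2.
Difference: 1730.3158 − 1611.2 = 119.1158, i.e. 119.12 to two decimal places.
The low-risk type prefers to separate.

119.12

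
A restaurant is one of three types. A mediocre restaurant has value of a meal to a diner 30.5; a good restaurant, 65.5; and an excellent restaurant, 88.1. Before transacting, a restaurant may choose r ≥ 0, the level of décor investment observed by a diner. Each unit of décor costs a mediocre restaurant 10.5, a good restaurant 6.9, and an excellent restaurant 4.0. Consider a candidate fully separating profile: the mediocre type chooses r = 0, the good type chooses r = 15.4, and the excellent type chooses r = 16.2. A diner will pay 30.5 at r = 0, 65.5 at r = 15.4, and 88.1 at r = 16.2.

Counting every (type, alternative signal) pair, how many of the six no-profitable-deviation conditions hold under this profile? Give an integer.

3

Mediocre (own payoff 30.5): to r=15.4 gives 65.5 − 10.5×15.4 = -96.2 → no gain ✓; to r=16.2 gives 88.1 − 10.5×16.2 = -82 → no gain ✓.
Excellent (own payoff 88.1 − 4.0×16.2 = 23.3): to r=0 gives 30.5 → profitable ✗; to r=15.4 gives 65.5 − 4.0×15.4 = 3.9 → no gain ✓.
Good (own payoff 65.5 − 6.9×15.4 = -40.76): to r=0 gives 30.5 → profitable ✗; to r=16.2 gives 88.1 − 6.9×16.2 = -23.68 → profitable ✗.
3 of the 6 constraints hold; not an equilibrium.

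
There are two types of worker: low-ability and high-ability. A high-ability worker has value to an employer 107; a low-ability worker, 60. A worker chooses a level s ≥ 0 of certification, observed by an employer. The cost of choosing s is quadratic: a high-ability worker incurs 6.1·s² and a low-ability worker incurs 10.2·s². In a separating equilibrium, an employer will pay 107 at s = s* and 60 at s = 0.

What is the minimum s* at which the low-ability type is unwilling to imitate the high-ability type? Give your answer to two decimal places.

2.15

The low-ability type at s = 0 receives 60; imitating at s* yields 107 − 10.2·s*².
Indifference: 60 = 107 − 10.2·s*², so s*² = (107 − 60) / 10.2 ≈ 4.6078.
s* = √4.6078 ≈ 2.15.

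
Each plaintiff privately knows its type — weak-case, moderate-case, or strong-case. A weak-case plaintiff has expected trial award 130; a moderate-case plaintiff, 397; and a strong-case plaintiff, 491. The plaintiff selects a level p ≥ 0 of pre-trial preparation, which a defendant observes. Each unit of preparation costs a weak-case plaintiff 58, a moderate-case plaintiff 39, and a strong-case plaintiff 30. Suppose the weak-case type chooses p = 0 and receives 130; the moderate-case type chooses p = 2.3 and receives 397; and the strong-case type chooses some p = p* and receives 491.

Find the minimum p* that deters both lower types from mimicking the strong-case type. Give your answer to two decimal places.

6.22

Weak-case type (on-path payoff 130) won't mimic when 130 ≥ 491 − 58·p*, i.e. p* ≥ 6.22.
Moderate-case type (on-path payoff 397 − 39×2.3 = 307.3) won't mimic when 307.3 ≥ 491 − 39·p*, i.e. p* ≥ 4.71.
Both must hold, so p* = max(6.22, 4.71) = 6.22. The weak-case type's constraint binds.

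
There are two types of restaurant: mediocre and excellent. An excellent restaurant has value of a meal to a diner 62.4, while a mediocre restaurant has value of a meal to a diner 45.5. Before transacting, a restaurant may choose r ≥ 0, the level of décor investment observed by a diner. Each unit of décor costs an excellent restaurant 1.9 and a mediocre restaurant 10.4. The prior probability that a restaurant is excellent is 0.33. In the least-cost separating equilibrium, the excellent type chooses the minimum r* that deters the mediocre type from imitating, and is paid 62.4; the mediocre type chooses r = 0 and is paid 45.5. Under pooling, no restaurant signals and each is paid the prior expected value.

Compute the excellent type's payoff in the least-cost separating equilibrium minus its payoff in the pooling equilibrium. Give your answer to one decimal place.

Least-cost separating signal: r* solves 45.5 = 62.4 − 10.4·r*, so r* = (62.4 − 45.5)/10.4 = 1.625.
Excellent type's separating payoff: 62.4 − 1.9 × r* = 62.4 − 1.9 × (62.4 − 45.5)/10.4 = 62.4 − 32.11/10.4 ≈ 59.313.
Pooling payoff: 0.33 × 62.4 + 0.67 × 45.5 = 51.077.
Difference: 59.313 − 51.077 = 8.236, i.e. 8.2 to one decimal place.
The excellent type prefers to separate.

8.2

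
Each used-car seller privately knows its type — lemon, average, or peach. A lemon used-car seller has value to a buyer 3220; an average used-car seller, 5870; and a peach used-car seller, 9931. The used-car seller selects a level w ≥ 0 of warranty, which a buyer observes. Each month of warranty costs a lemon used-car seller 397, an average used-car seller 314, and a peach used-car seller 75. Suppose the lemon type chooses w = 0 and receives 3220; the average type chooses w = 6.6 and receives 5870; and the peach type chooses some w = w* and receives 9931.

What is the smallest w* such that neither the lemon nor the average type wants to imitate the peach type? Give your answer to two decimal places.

Lemon type (on-path payoff 3220) won't mimic when 3220 ≥ 9931 − 397·w*, i.e. w* ≥ 16.90.
Average type (on-path payoff 5870 − 314×6.6 = 3797.6) won't mimic when 3797.6 ≥ 9931 − 314·w*, i.e. w* ≥ 19.53.
Both must hold, so w* = max(16.90, 19.53) = 19.53. The average type's constraint binds.

19.53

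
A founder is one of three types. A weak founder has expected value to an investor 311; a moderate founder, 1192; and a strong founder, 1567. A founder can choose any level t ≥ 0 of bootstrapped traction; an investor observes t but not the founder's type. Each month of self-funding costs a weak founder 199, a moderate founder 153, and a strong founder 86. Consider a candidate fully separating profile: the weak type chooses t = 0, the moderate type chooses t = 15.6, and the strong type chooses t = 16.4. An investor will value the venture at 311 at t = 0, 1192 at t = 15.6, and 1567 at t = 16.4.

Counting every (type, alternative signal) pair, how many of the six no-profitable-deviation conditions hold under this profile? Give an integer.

Strong (own payoff 1567 − 86×16.4 = 156.6): to t=0 gives 311 → profitable ✗; to t=15.6 gives 1192 − 86×15.6 = -149.6 → no gain ✓.
Moderate (own payoff 1192 − 153×15.6 = -1194.8): to t=0 gives 311 → profitable ✗; to t=16.4 gives 1567 − 153×16.4 = -942.2 → profitable ✗.
Weak (own payoff 311): to t=15.6 gives 1192 − 199×15.6 = -1912.4 → no gain ✓; to t=16.4 gives 1567 − 199×16.4 = -1696.6 → no gain ✓.
3 of the 6 constraints hold; not an equilibrium.

3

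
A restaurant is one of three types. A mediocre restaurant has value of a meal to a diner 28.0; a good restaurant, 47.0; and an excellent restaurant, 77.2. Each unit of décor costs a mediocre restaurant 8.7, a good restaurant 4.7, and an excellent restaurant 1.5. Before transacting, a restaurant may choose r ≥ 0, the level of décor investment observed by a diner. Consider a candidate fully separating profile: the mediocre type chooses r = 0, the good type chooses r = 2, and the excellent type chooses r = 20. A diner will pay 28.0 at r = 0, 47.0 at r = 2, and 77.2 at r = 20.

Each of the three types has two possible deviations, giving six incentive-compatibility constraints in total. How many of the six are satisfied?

5

Mediocre (own payoff 28.0): to r=2 gives 47.0 − 8.7×2 = 29.6 → profitable ✗; to r=20 gives 77.2 − 8.7×20 = -96.8 → no gain ✓.
Excellent (own payoff 77.2 − 1.5×20 = 47.2): to r=0 gives 28.0 → no gain ✓; to r=2 gives 47.0 − 1.5×2 = 44 → no gain ✓.
Good (own payoff 47.0 − 4.7×2 = 37.6): to r=0 gives 28.0 → no gain ✓; to r=20 gives 77.2 − 4.7×20 = -16.8 → no gain ✓.
5 of the 6 constraints hold; not an equilibrium.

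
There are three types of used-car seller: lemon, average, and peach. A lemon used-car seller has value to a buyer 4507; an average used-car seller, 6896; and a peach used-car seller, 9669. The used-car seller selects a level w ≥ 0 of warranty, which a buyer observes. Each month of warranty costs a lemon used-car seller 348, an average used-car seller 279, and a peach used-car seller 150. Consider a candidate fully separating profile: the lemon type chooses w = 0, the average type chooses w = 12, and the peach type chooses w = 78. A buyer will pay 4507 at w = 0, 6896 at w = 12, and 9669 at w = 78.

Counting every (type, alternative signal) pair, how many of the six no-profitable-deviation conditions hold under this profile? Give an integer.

Lemon (own payoff 4507): to w=12 gives 6896 − 348×12 = 2720 → no gain ✓; to w=78 gives 9669 − 348×78 = -17475 → no gain ✓.
Peach (own payoff 9669 − 150×78 = -2031): to w=0 gives 4507 → profitable ✗; to w=12 gives 6896 − 150×12 = 5096 → profitable ✗.
Average (own payoff 6896 − 279×12 = 3548): to w=0 gives 4507 → profitable ✗; to w=78 gives 9669 − 279×78 = -12093 → no gain ✓.
3 of the 6 constraints hold; not an equilibrium.

3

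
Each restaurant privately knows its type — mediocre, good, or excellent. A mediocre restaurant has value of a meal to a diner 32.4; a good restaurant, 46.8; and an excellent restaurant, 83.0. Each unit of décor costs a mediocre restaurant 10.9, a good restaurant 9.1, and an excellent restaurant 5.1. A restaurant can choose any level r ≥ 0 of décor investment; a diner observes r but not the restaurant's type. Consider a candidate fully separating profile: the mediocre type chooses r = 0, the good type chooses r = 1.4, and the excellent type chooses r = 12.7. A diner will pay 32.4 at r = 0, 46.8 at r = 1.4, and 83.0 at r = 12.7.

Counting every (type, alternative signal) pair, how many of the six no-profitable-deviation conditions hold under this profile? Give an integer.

Excellent (own payoff 83.0 − 5.1×12.7 = 18.23): to r=0 gives 32.4 → profitable ✗; to r=1.4 gives 46.8 − 5.1×1.4 = 39.66 → profitable ✗.
Good (own payoff 46.8 − 9.1×1.4 = 34.06): to r=0 gives 32.4 → no gain ✓; to r=12.7 gives 83.0 − 9.1×12.7 = -32.57 → no gain ✓.
Mediocre (own payoff 32.4): to r=1.4 gives 46.8 − 10.9×1.4 = 31.54 → no gain ✓; to r=12.7 gives 83.0 − 10.9×12.7 = -55.43 → no gain ✓.
4 of the 6 constraints hold; not an equilibrium.

4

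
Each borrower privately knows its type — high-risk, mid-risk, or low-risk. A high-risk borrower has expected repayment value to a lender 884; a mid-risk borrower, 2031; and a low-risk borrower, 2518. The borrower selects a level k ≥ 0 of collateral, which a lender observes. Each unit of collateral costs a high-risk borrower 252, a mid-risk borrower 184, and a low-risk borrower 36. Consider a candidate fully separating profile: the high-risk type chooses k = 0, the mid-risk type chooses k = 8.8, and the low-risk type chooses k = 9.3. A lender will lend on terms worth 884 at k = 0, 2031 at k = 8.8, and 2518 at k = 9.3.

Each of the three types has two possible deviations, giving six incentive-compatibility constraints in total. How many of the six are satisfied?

4

High-risk (own payoff 884): to k=8.8 gives 2031 − 252×8.8 = -186.6 → no gain ✓; to k=9.3 gives 2518 − 252×9.3 = 174.4 → no gain ✓.
Low-risk (own payoff 2518 − 36×9.3 = 2183.2): to k=0 gives 884 → no gain ✓; to k=8.8 gives 2031 − 36×8.8 = 1714.2 → no gain ✓.
Mid-risk (own payoff 2031 − 184×8.8 = 411.8): to k=0 gives 884 → profitable ✗; to k=9.3 gives 2518 − 184×9.3 = 806.8 → profitable ✗.
4 of the 6 constraints hold; not an equilibrium.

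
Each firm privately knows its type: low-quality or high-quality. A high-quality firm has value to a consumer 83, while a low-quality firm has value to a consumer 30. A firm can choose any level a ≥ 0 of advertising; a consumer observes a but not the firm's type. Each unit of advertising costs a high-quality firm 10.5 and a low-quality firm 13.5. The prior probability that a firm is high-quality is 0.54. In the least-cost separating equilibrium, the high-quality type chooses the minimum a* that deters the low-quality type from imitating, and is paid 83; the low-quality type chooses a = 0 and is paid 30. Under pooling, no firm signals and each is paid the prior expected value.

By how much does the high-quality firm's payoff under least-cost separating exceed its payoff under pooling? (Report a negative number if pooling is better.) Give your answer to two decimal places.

-16.84

Least-cost separating signal: a* solves 30 = 83 − 13.5·a*, so a* = (83 − 30)/13.5 ≈ 3.9259.
High-quality type's separating payoff: 83 − 10.5 × a* = 83 − 10.5 × (83 − 30)/13.5 = 83 − 556.5/13.5 ≈ 41.7778.
Pooling payoff: 0.54 × 83 + 0.46 × 30 = 58.62.
Difference: 41.7778 − 58.62 = -16.8422, i.e. -16.84 to two decimal places.
The high-quality type would prefer the pooling outcome.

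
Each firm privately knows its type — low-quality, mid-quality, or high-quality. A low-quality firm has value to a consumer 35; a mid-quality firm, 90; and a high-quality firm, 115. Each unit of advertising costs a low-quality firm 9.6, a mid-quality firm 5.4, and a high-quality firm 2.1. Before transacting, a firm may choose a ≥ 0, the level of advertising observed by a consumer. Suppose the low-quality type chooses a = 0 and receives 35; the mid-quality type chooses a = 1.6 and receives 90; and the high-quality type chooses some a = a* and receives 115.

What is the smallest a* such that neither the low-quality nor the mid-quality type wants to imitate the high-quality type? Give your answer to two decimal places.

8.33

Low-quality type (on-path payoff 35) won't mimic when 35 ≥ 115 − 9.6·a*, i.e. a* ≥ 8.33.
Mid-quality type (on-path payoff 90 − 5.4×1.6 = 81.36) won't mimic when 81.36 ≥ 115 − 5.4·a*, i.e. a* ≥ 6.23.
Both must hold, so a* = max(8.33, 6.23) = 8.33. The low-quality type's constraint binds.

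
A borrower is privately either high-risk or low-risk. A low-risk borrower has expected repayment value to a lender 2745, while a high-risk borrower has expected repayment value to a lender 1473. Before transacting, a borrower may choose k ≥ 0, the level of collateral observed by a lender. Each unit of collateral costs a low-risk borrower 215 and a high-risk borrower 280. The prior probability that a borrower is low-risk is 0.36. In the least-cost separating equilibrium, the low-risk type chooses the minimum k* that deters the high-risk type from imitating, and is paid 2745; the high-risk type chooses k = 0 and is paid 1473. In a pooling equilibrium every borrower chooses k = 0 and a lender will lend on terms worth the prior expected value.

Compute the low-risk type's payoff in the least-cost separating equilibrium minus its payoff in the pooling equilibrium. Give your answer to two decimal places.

Least-cost separating signal: k* solves 1473 = 2745 − 280·k*, so k* = (2745 − 1473)/280 ≈ 4.5429.
Low-risk type's separating payoff: 2745 − 215 × k* = 2745 − 215 × (2745 − 1473)/280 = 2745 − 273480/280 ≈ 1768.2857.
Pooling payoff: 0.36 × 2745 + 0.64 × 1473 = 1930.92.
Difference: 1768.2857 − 1930.92 = -162.6343, i.e. -162.63 to two decimal places.
The low-risk type would prefer the pooling outcome.

-162.63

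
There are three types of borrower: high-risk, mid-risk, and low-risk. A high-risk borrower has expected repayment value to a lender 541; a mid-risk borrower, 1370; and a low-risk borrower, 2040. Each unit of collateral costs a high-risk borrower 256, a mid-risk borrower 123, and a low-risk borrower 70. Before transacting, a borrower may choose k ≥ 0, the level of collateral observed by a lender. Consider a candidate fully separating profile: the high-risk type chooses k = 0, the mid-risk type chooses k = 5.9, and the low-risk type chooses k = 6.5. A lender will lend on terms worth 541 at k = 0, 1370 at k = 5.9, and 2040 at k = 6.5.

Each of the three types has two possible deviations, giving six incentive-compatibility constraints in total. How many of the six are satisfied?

Low-risk (own payoff 2040 − 70×6.5 = 1585): to k=0 gives 541 → no gain ✓; to k=5.9 gives 1370 − 70×5.9 = 957 → no gain ✓.
Mid-risk (own payoff 1370 − 123×5.9 = 644.3): to k=0 gives 541 → no gain ✓; to k=6.5 gives 2040 − 123×6.5 = 1240.5 → profitable ✗.
High-risk (own payoff 541): to k=5.9 gives 1370 − 256×5.9 = -140.4 → no gain ✓; to k=6.5 gives 2040 − 256×6.5 = 376 → no gain ✓.
5 of the 6 constraints hold; not an equilibrium.

5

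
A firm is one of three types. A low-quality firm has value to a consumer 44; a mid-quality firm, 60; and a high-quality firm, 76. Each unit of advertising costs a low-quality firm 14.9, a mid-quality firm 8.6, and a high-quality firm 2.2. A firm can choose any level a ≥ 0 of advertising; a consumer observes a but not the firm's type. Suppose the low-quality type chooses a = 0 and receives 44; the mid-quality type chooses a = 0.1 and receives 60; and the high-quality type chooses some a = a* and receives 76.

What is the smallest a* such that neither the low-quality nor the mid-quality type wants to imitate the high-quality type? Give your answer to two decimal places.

2.15

Mid-quality type (on-path payoff 60 − 8.6×0.1 = 59.14) won't mimic when 59.14 ≥ 76 − 8.6·a*, i.e. a* ≥ 1.96.
Low-quality type (on-path payoff 44) won't mimic when 44 ≥ 76 − 14.9·a*, i.e. a* ≥ 2.15.
Both must hold, so a* = max(2.15, 1.96) = 2.15. The low-quality type's constraint binds.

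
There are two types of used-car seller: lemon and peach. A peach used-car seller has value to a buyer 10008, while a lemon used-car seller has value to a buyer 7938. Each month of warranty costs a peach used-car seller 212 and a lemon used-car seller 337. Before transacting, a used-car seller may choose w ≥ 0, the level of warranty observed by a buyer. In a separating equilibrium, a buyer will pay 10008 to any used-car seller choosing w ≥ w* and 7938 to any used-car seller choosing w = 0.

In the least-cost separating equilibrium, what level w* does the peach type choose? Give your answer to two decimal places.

A lemon used-car seller choosing w = 0 receives 7938.
Imitating at w* instead would pay 10008 at cost 337·w*, netting 10008 − 337·w*.
Indifference: 7938 = 10008 − 337·w*, so w* = (10008 − 7938) / 337 ≈ 6.14.
This is the lemon type's binding incentive-compatibility constraint; any w ≥ 6.14 sustains separation on that side.

6.14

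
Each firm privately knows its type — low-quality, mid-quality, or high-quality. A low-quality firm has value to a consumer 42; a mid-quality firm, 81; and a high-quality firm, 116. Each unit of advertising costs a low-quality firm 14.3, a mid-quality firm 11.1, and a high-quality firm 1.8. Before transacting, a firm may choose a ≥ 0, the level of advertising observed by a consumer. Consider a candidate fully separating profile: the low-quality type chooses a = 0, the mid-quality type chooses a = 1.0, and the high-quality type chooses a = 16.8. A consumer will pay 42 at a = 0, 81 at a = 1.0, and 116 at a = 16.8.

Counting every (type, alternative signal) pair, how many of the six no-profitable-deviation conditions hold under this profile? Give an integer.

5

Mid-quality (own payoff 81 − 11.1×1.0 = 69.9): to a=0 gives 42 → no gain ✓; to a=16.8 gives 116 − 11.1×16.8 = -70.48 → no gain ✓.
Low-quality (own payoff 42): to a=1.0 gives 81 − 14.3×1.0 = 66.7 → profitable ✗; to a=16.8 gives 116 − 14.3×16.8 = -124.24 → no gain ✓.
High-quality (own payoff 116 − 1.8×16.8 = 85.76): to a=0 gives 42 → no gain ✓; to a=1.0 gives 81 − 1.8×1.0 = 79.2 → no gain ✓.
5 of the 6 constraints hold; not an equilibrium.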